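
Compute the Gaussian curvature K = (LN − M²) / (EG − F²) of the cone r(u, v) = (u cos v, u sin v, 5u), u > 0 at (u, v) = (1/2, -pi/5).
K = 0

Coefficients of the first fundamental form: E = 26, F = 0, G = u^2.
Coefficients of the second fundamental form: L = 0, M = 0, N = 5*sqrt(26)*u^2/(26*Abs(u)).
Assemble K = (LN − M²)/(EG − F²) = 0. At (u, v) = (1/2, -pi/5): K = 0.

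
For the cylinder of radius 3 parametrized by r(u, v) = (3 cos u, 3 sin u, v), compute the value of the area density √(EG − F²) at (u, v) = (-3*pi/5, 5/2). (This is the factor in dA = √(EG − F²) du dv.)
√(EG − F²)|_{(-3*pi/5, 5/2)} = 3

E = 9, F = 0, G = 1, so EG − F² = 9. Taking the positive square root: √(EG − F²) = 3. At (u, v) = (-3*pi/5, 5/2): 3.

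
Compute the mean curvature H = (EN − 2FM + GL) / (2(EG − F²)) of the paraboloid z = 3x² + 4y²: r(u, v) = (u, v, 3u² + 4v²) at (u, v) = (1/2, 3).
H = 1771*sqrt(586)/343396

With E = 36*u^2 + 1, F = 48*u*v, G = 64*v^2 + 1, L = 6/sqrt(36*u^2 + 64*v^2 + 1), M = 0, N = 8/sqrt(36*u^2 + 64*v^2 + 1), assemble
  H = (EN − 2FM + GL) / (2(EG − F²)) = (144*u^2 + 192*v^2 + 7)/(36*u^2 + 64*v^2 + 1)^(3/2).
At (u, v) = (1/2, 3): H = 1771*sqrt(586)/343396.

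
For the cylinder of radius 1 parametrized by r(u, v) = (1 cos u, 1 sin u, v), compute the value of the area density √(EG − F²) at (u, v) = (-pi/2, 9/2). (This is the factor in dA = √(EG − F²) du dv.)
√(EG − F²)|_{(-pi/2, 9/2)} = 1

E = 1, F = 0, G = 1, so EG − F² = 1. Taking the positive square root: √(EG − F²) = 1. At (u, v) = (-pi/2, 9/2): 1.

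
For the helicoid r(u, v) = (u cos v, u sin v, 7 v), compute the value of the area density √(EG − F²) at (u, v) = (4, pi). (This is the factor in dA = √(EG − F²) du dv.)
√(EG − F²)|_{(4, pi)} = sqrt(65)

E = 1, F = 0, G = u^2 + 49, so EG − F² = u^2 + 49. Taking the positive square root: √(EG − F²) = sqrt(u^2 + 49). At (u, v) = (4, pi): sqrt(65).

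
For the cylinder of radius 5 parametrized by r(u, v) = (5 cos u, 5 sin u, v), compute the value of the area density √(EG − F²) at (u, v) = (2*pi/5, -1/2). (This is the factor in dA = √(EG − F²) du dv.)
√(EG − F²)|_{(2*pi/5, -1/2)} = 5

E = 25, F = 0, G = 1, so EG − F² = 25. Taking the positive square root: √(EG − F²) = 5. At (u, v) = (2*pi/5, -1/2): 5.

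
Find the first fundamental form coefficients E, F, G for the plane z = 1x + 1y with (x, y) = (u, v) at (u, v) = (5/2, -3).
E = 2;  F = 1;  G = 2

Partials: r_u = (1, 0, 1), r_v = (0, 1, 1). As functions of (u, v):
  E = r_u · r_u = 2,
  F = r_u · r_v = 1,
  G = r_v · r_v = 2.
Evaluating at (u, v) = (5/2, -3): E = 2, F = 1, G = 2.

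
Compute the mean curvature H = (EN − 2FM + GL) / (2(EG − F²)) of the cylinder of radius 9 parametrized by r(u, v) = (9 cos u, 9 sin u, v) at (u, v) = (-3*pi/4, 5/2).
H = -1/18

With E = 81, F = 0, G = 1, L = -9, M = 0, N = 0, assemble
  H = (EN − 2FM + GL) / (2(EG − F²)) = -1/18.
At (u, v) = (-3*pi/4, 5/2): H = -1/18.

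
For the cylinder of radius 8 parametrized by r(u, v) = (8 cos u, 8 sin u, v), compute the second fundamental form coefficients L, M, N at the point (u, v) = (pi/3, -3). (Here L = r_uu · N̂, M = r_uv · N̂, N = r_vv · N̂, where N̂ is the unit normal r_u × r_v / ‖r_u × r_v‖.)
L = -8;  M = 0;  N = 0

Compute the unit normal N̂(u, v) = (cos(u), sin(u), 0), and the second partials r_uu, r_uv, r_vv. Take dot products:
  L(u, v) = r_uu · N̂ = -8,
  M(u, v) = r_uv · N̂ = 0,
  N(u, v) = r_vv · N̂ = 0.
Evaluating at (u, v) = (pi/3, -3):
  L = -8, M = 0, N = 0.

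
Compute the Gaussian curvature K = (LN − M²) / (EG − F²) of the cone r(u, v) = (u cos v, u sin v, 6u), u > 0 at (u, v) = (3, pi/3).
K = 0

Coefficients of the first fundamental form: E = 37, F = 0, G = u^2.
Coefficients of the second fundamental form: L = 0, M = 0, N = 6*sqrt(37)*u^2/(37*Abs(u)).
Assemble K = (LN − M²)/(EG − F²) = 0. At (u, v) = (3, pi/3): K = 0.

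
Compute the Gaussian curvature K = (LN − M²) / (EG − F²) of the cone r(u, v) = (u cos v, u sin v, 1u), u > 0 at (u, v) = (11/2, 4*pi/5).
K = 0

Coefficients of the first fundamental form: E = 2, F = 0, G = u^2.
Coefficients of the second fundamental form: L = 0, M = 0, N = sqrt(2)*u^2/(2*Abs(u)).
Assemble K = (LN − M²)/(EG − F²) = 0. At (u, v) = (11/2, 4*pi/5): K = 0.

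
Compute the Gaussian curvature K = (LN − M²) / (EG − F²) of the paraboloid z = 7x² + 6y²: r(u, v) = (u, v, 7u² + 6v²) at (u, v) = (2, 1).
K = 168/863041

Coefficients of the first fundamental form: E = 196*u^2 + 1, F = 168*u*v, G = 144*v^2 + 1.
Coefficients of the second fundamental form: L = 14/sqrt(196*u^2 + 144*v^2 + 1), M = 0, N = 12/sqrt(196*u^2 + 144*v^2 + 1).
Assemble K = (LN − M²)/(EG − F²) = 168/(38416*u^4 + 56448*u^2*v^2 + 392*u^2 + 20736*v^4 + 288*v^2 + 1). At (u, v) = (2, 1): K = 168/863041.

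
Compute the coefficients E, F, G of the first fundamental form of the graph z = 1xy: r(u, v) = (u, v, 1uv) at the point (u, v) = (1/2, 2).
E = 5;  F = 1;  G = 5/4

Partials: r_u = (1, 0, v), r_v = (0, 1, u). As functions of (u, v):
  E = r_u · r_u = v^2 + 1,
  F = r_u · r_v = u*v,
  G = r_v · r_v = u^2 + 1.
Evaluating at (u, v) = (1/2, 2): E = 5, F = 1, G = 5/4.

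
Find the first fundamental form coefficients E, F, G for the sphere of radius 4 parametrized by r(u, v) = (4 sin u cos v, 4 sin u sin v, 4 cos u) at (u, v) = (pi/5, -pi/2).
E = 16;  F = 0;  G = 10 - 2*sqrt(5)

Partials: r_u = (4*cos(u)*cos(v), 4*sin(v)*cos(u), -4*sin(u)), r_v = (-4*sin(u)*sin(v), 4*sin(u)*cos(v), 0). As functions of (u, v):
  E = r_u · r_u = 16,
  F = r_u · r_v = 0,
  G = r_v · r_v = 16*sin(u)^2.
Evaluating at (u, v) = (pi/5, -pi/2): E = 16, F = 0, G = 10 - 2*sqrt(5).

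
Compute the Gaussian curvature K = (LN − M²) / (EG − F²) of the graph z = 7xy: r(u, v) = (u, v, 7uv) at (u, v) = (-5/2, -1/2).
K = -196/408321

Coefficients of the first fundamental form: E = 49*v^2 + 1, F = 49*u*v, G = 49*u^2 + 1.
Coefficients of the second fundamental form: L = 0, M = 7/sqrt(49*u^2 + 49*v^2 + 1), N = 0.
Assemble K = (LN − M²)/(EG − F²) = -49/(2401*u^4 + 4802*u^2*v^2 + 98*u^2 + 2401*v^4 + 98*v^2 + 1). At (u, v) = (-5/2, -1/2): K = -196/408321.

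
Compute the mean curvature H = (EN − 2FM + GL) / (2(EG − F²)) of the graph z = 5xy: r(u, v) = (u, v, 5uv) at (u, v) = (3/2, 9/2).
H = -3375*sqrt(46)/362894

With E = 25*v^2 + 1, F = 25*u*v, G = 25*u^2 + 1, L = 0, M = 5/sqrt(25*u^2 + 25*v^2 + 1), N = 0, assemble
  H = (EN − 2FM + GL) / (2(EG − F²)) = -125*u*v/(25*u^2 + 25*v^2 + 1)^(3/2).
At (u, v) = (3/2, 9/2): H = -3375*sqrt(46)/362894.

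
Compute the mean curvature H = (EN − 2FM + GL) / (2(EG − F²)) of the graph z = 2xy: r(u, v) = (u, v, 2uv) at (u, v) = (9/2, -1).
H = 9*sqrt(86)/1849

With E = 4*v^2 + 1, F = 4*u*v, G = 4*u^2 + 1, L = 0, M = 2/sqrt(4*u^2 + 4*v^2 + 1), N = 0, assemble
  H = (EN − 2FM + GL) / (2(EG − F²)) = -8*u*v/(4*u^2 + 4*v^2 + 1)^(3/2).
At (u, v) = (9/2, -1): H = 9*sqrt(86)/1849.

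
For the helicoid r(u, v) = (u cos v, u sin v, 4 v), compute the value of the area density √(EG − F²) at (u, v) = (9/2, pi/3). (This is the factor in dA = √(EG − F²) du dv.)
√(EG − F²)|_{(9/2, pi/3)} = sqrt(145)/2

E = 1, F = 0, G = u^2 + 16, so EG − F² = u^2 + 16. Taking the positive square root: √(EG − F²) = sqrt(u^2 + 16). At (u, v) = (9/2, pi/3): sqrt(145)/2.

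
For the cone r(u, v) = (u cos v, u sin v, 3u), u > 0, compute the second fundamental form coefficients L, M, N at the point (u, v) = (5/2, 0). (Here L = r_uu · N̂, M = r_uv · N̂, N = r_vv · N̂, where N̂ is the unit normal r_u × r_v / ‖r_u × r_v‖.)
L = 0;  M = 0;  N = 3*sqrt(10)/4

Compute the unit normal N̂(u, v) = (-3*sqrt(10)*u*cos(v)/(10*Abs(u)), -3*sqrt(10)*u*sin(v)/(10*Abs(u)), sqrt(10)*u/(10*Abs(u))), and the second partials r_uu, r_uv, r_vv. Take dot products:
  L(u, v) = r_uu · N̂ = 0,
  M(u, v) = r_uv · N̂ = 0,
  N(u, v) = r_vv · N̂ = 3*sqrt(10)*u^2/(10*Abs(u)).
Evaluating at (u, v) = (5/2, 0):
  L = 0, M = 0, N = 3*sqrt(10)/4.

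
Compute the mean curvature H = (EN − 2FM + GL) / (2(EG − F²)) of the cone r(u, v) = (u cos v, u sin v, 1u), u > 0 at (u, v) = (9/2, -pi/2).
H = sqrt(2)/18

With E = 2, F = 0, G = u^2, L = 0, M = 0, N = sqrt(2)*u^2/(2*Abs(u)), assemble
  H = (EN − 2FM + GL) / (2(EG − F²)) = sqrt(2)/(4*Abs(u)).
At (u, v) = (9/2, -pi/2): H = sqrt(2)/18.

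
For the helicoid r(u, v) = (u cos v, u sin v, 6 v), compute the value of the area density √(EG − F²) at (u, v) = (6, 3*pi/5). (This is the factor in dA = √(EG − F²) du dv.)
√(EG − F²)|_{(6, 3*pi/5)} = 6*sqrt(2)

E = 1, F = 0, G = u^2 + 36, so EG − F² = u^2 + 36. Taking the positive square root: √(EG − F²) = sqrt(u^2 + 36). At (u, v) = (6, 3*pi/5): 6*sqrt(2).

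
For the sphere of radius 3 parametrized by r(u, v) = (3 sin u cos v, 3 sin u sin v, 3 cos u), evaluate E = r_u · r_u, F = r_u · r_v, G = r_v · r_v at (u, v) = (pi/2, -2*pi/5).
E = 9;  F = 0;  G = 9

Partials: r_u = (3*cos(u)*cos(v), 3*sin(v)*cos(u), -3*sin(u)), r_v = (-3*sin(u)*sin(v), 3*sin(u)*cos(v), 0). As functions of (u, v):
  E = r_u · r_u = 9,
  F = r_u · r_v = 0,
  G = r_v · r_v = 9*sin(u)^2.
Evaluating at (u, v) = (pi/2, -2*pi/5): E = 9, F = 0, G = 9.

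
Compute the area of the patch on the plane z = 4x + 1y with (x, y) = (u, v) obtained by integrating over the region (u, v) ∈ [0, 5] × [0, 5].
Area = 75*sqrt(2)

Area = ∫∫ √(EG − F²) du dv with √(EG − F²) = 3*sqrt(2). Integrating over [0, 5] × [0, 5] gives 75*sqrt(2).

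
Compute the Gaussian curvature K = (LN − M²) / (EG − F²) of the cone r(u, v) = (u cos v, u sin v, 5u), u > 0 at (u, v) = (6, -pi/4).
K = 0

Coefficients of the first fundamental form: E = 26, F = 0, G = u^2.
Coefficients of the second fundamental form: L = 0, M = 0, N = 5*sqrt(26)*u^2/(26*Abs(u)).
Assemble K = (LN − M²)/(EG − F²) = 0. At (u, v) = (6, -pi/4): K = 0.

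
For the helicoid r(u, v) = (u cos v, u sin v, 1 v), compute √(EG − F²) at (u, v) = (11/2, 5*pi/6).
√(EG − F²)|_{(11/2, 5*pi/6)} = 5*sqrt(5)/2

E = 1, F = 0, G = u^2 + 1; EG − F² = u^2 + 1; √(EG − F²) = sqrt(u^2 + 1). At the given point: 5*sqrt(5)/2.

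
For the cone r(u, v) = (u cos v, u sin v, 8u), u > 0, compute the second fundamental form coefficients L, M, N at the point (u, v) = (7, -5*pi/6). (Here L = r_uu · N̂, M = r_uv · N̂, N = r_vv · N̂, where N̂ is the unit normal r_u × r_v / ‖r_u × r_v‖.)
L = 0;  M = 0;  N = 56*sqrt(65)/65

Compute the unit normal N̂(u, v) = (-8*sqrt(65)*u*cos(v)/(65*Abs(u)), -8*sqrt(65)*u*sin(v)/(65*Abs(u)), sqrt(65)*u/(65*Abs(u))), and the second partials r_uu, r_uv, r_vv. Take dot products:
  L(u, v) = r_uu · N̂ = 0,
  M(u, v) = r_uv · N̂ = 0,
  N(u, v) = r_vv · N̂ = 8*sqrt(65)*u^2/(65*Abs(u)).
Evaluating at (u, v) = (7, -5*pi/6):
  L = 0, M = 0, N = 56*sqrt(65)/65.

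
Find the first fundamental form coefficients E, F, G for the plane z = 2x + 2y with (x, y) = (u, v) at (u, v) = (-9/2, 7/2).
E = 5;  F = 4;  G = 5

Partials: r_u = (1, 0, 2), r_v = (0, 1, 2). As functions of (u, v):
  E = r_u · r_u = 5,
  F = r_u · r_v = 4,
  G = r_v · r_v = 5.
Evaluating at (u, v) = (-9/2, 7/2): E = 5, F = 4, G = 5.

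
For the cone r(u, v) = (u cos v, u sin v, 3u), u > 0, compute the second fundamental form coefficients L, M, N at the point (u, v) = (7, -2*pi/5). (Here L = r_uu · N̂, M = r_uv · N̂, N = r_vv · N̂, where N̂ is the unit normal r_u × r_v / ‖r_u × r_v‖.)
L = 0;  M = 0;  N = 21*sqrt(10)/10

Compute the unit normal N̂(u, v) = (-3*sqrt(10)*u*cos(v)/(10*Abs(u)), -3*sqrt(10)*u*sin(v)/(10*Abs(u)), sqrt(10)*u/(10*Abs(u))), and the second partials r_uu, r_uv, r_vv. Take dot products:
  L(u, v) = r_uu · N̂ = 0,
  M(u, v) = r_uv · N̂ = 0,
  N(u, v) = r_vv · N̂ = 3*sqrt(10)*u^2/(10*Abs(u)).
Evaluating at (u, v) = (7, -2*pi/5):
  L = 0, M = 0, N = 21*sqrt(10)/10.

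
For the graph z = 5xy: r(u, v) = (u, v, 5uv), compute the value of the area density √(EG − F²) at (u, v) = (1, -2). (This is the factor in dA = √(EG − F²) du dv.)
√(EG − F²)|_{(1, -2)} = 3*sqrt(14)

E = 25*v^2 + 1, F = 25*u*v, G = 25*u^2 + 1, so EG − F² = 25*u^2 + 25*v^2 + 1. Taking the positive square root: √(EG − F²) = sqrt(25*u^2 + 25*v^2 + 1). At (u, v) = (1, -2): 3*sqrt(14).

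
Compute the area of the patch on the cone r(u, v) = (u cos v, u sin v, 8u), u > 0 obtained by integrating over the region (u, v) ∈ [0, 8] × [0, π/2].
Area = 16*sqrt(65)*pi

Area = ∫∫ √(EG − F²) du dv with √(EG − F²) = sqrt(65)*Abs(u). Integrating over [0, 8] × [0, π/2] gives 16*sqrt(65)*pi.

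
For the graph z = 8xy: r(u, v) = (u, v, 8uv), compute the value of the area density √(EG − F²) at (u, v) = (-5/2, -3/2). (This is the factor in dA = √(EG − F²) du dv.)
√(EG − F²)|_{(-5/2, -3/2)} = sqrt(545)

E = 64*v^2 + 1, F = 64*u*v, G = 64*u^2 + 1, so EG − F² = 64*u^2 + 64*v^2 + 1. Taking the positive square root: √(EG − F²) = sqrt(64*u^2 + 64*v^2 + 1). At (u, v) = (-5/2, -3/2): sqrt(545).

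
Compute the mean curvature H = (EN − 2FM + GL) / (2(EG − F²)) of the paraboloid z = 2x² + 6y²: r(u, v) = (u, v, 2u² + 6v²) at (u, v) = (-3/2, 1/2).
H = 296*sqrt(73)/5329

With E = 16*u^2 + 1, F = 48*u*v, G = 144*v^2 + 1, L = 4/sqrt(16*u^2 + 144*v^2 + 1), M = 0, N = 12/sqrt(16*u^2 + 144*v^2 + 1), assemble
  H = (EN − 2FM + GL) / (2(EG − F²)) = 8*(12*u^2 + 36*v^2 + 1)/(16*u^2 + 144*v^2 + 1)^(3/2).
At (u, v) = (-3/2, 1/2): H = 296*sqrt(73)/5329.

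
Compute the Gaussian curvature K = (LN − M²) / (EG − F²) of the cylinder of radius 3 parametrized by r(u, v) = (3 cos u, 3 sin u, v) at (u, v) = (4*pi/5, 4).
K = 0

Coefficients of the first fundamental form: E = 9, F = 0, G = 1.
Coefficients of the second fundamental form: L = -3, M = 0, N = 0.
Assemble K = (LN − M²)/(EG − F²) = 0. At (u, v) = (4*pi/5, 4): K = 0.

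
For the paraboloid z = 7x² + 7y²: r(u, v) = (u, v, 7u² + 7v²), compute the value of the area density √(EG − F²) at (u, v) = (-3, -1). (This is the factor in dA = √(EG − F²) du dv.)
√(EG − F²)|_{(-3, -1)} = sqrt(1961)

E = 196*u^2 + 1, F = 196*u*v, G = 196*v^2 + 1, so EG − F² = 196*u^2 + 196*v^2 + 1. Taking the positive square root: √(EG − F²) = sqrt(196*u^2 + 196*v^2 + 1). At (u, v) = (-3, -1): sqrt(1961).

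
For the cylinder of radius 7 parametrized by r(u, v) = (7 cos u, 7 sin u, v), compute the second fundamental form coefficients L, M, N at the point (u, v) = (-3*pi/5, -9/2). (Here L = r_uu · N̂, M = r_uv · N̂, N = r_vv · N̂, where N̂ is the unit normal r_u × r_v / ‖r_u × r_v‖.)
L = -7;  M = 0;  N = 0

Compute the unit normal N̂(u, v) = (cos(u), sin(u), 0), and the second partials r_uu, r_uv, r_vv. Take dot products:
  L(u, v) = r_uu · N̂ = -7,
  M(u, v) = r_uv · N̂ = 0,
  N(u, v) = r_vv · N̂ = 0.
Evaluating at (u, v) = (-3*pi/5, -9/2):
  L = -7, M = 0, N = 0.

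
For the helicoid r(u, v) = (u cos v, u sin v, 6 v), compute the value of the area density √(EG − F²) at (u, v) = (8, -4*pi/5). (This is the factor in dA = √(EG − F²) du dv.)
√(EG − F²)|_{(8, -4*pi/5)} = 10

E = 1, F = 0, G = u^2 + 36, so EG − F² = u^2 + 36. Taking the positive square root: √(EG − F²) = sqrt(u^2 + 36). At (u, v) = (8, -4*pi/5): 10.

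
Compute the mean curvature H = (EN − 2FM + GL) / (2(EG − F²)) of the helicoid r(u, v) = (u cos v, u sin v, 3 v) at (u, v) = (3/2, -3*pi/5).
H = 0

With E = 1, F = 0, G = u^2 + 9, L = 0, M = -3/sqrt(u^2 + 9), N = 0, assemble
  H = (EN − 2FM + GL) / (2(EG − F²)) = 0.
At (u, v) = (3/2, -3*pi/5): H = 0.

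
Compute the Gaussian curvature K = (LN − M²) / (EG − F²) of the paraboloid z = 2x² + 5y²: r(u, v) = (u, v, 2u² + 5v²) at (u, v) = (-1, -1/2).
K = 10/441

Coefficients of the first fundamental form: E = 16*u^2 + 1, F = 40*u*v, G = 100*v^2 + 1.
Coefficients of the second fundamental form: L = 4/sqrt(16*u^2 + 100*v^2 + 1), M = 0, N = 10/sqrt(16*u^2 + 100*v^2 + 1).
Assemble K = (LN − M²)/(EG − F²) = 40/(256*u^4 + 3200*u^2*v^2 + 32*u^2 + 10000*v^4 + 200*v^2 + 1). At (u, v) = (-1, -1/2): K = 10/441.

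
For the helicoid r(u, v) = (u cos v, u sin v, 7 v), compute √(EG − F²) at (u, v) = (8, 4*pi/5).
√(EG − F²)|_{(8, 4*pi/5)} = sqrt(113)

E = 1, F = 0, G = u^2 + 49; EG − F² = u^2 + 49; √(EG − F²) = sqrt(u^2 + 49). At the given point: sqrt(113).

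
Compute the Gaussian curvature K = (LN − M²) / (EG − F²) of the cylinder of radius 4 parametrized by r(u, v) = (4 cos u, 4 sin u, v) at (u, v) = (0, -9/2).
K = 0

Coefficients of the first fundamental form: E = 16, F = 0, G = 1.
Coefficients of the second fundamental form: L = -4, M = 0, N = 0.
Assemble K = (LN − M²)/(EG − F²) = 0. At (u, v) = (0, -9/2): K = 0.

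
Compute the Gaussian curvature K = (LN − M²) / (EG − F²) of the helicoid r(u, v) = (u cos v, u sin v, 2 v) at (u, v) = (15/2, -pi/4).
K = -64/58081

Coefficients of the first fundamental form: E = 1, F = 0, G = u^2 + 4.
Coefficients of the second fundamental form: L = 0, M = -2/sqrt(u^2 + 4), N = 0.
Assemble K = (LN − M²)/(EG − F²) = -4/(u^2 + 4)^2. At (u, v) = (15/2, -pi/4): K = -64/58081.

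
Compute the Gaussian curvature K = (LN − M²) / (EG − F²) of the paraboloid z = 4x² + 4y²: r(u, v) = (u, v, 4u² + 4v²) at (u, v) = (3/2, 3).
K = 64/519841

Coefficients of the first fundamental form: E = 64*u^2 + 1, F = 64*u*v, G = 64*v^2 + 1.
Coefficients of the second fundamental form: L = 8/sqrt(64*u^2 + 64*v^2 + 1), M = 0, N = 8/sqrt(64*u^2 + 64*v^2 + 1).
Assemble K = (LN − M²)/(EG − F²) = 64/(4096*u^4 + 8192*u^2*v^2 + 128*u^2 + 4096*v^4 + 128*v^2 + 1). At (u, v) = (3/2, 3): K = 64/519841.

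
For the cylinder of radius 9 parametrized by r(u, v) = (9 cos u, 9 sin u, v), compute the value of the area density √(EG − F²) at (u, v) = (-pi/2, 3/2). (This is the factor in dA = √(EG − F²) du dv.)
√(EG − F²)|_{(-pi/2, 3/2)} = 9

E = 81, F = 0, G = 1, so EG − F² = 81. Taking the positive square root: √(EG − F²) = 9. At (u, v) = (-pi/2, 3/2): 9.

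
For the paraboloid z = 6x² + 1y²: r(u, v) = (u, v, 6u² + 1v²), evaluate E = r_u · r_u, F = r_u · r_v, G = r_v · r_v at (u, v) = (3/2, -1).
E = 325;  F = -36;  G = 5

Partials: r_u = (1, 0, 12*u), r_v = (0, 1, 2*v). As functions of (u, v):
  E = r_u · r_u = 144*u^2 + 1,
  F = r_u · r_v = 24*u*v,
  G = r_v · r_v = 4*v^2 + 1.
Evaluating at (u, v) = (3/2, -1): E = 325, F = -36, G = 5.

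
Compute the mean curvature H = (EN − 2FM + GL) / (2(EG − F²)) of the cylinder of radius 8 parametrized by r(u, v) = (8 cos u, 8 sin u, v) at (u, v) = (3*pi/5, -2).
H = -1/16

With E = 64, F = 0, G = 1, L = -8, M = 0, N = 0, assemble
  H = (EN − 2FM + GL) / (2(EG − F²)) = -1/16.
At (u, v) = (3*pi/5, -2): H = -1/16.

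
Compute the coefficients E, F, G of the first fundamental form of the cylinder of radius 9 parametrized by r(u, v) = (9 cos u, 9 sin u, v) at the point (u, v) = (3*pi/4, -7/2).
E = 81;  F = 0;  G = 1

Partials: r_u = (-9*sin(u), 9*cos(u), 0), r_v = (0, 0, 1). As functions of (u, v):
  E = r_u · r_u = 81,
  F = r_u · r_v = 0,
  G = r_v · r_v = 1.
Evaluating at (u, v) = (3*pi/4, -7/2): E = 81, F = 0, G = 1.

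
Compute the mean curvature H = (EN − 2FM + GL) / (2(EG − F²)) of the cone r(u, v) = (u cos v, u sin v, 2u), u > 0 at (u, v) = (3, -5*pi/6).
H = sqrt(5)/15

With E = 5, F = 0, G = u^2, L = 0, M = 0, N = 2*sqrt(5)*u^2/(5*Abs(u)), assemble
  H = (EN − 2FM + GL) / (2(EG − F²)) = sqrt(5)/(5*Abs(u)).
At (u, v) = (3, -5*pi/6): H = sqrt(5)/15.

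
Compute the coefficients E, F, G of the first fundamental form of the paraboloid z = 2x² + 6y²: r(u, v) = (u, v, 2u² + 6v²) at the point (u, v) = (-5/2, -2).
E = 101;  F = 240;  G = 577

Partials: r_u = (1, 0, 4*u), r_v = (0, 1, 12*v). As functions of (u, v):
  E = r_u · r_u = 16*u^2 + 1,
  F = r_u · r_v = 48*u*v,
  G = r_v · r_v = 144*v^2 + 1.
Evaluating at (u, v) = (-5/2, -2): E = 101, F = 240, G = 577.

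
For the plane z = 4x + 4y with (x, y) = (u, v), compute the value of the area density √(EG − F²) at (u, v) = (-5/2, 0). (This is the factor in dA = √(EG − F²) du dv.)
√(EG − F²)|_{(-5/2, 0)} = sqrt(33)

E = 17, F = 16, G = 17, so EG − F² = 33. Taking the positive square root: √(EG − F²) = sqrt(33). At (u, v) = (-5/2, 0): sqrt(33).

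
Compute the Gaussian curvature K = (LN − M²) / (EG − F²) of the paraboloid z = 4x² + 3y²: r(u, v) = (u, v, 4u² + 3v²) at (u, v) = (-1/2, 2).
K = 48/25921

Coefficients of the first fundamental form: E = 64*u^2 + 1, F = 48*u*v, G = 36*v^2 + 1.
Coefficients of the second fundamental form: L = 8/sqrt(64*u^2 + 36*v^2 + 1), M = 0, N = 6/sqrt(64*u^2 + 36*v^2 + 1).
Assemble K = (LN − M²)/(EG − F²) = 48/(4096*u^4 + 4608*u^2*v^2 + 128*u^2 + 1296*v^4 + 72*v^2 + 1). At (u, v) = (-1/2, 2): K = 48/25921.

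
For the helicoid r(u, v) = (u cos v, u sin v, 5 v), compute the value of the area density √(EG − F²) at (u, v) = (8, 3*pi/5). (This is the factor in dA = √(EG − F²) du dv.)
√(EG − F²)|_{(8, 3*pi/5)} = sqrt(89)

E = 1, F = 0, G = u^2 + 25, so EG − F² = u^2 + 25. Taking the positive square root: √(EG − F²) = sqrt(u^2 + 25). At (u, v) = (8, 3*pi/5): sqrt(89).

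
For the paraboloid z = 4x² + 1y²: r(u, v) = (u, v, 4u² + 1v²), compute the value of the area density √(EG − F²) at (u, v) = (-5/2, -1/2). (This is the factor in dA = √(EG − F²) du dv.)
√(EG − F²)|_{(-5/2, -1/2)} = sqrt(402)

E = 64*u^2 + 1, F = 16*u*v, G = 4*v^2 + 1, so EG − F² = 64*u^2 + 4*v^2 + 1. Taking the positive square root: √(EG − F²) = sqrt(64*u^2 + 4*v^2 + 1). At (u, v) = (-5/2, -1/2): sqrt(402).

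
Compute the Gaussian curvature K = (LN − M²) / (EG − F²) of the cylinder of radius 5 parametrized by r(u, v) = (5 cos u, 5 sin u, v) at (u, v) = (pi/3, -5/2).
K = 0

Coefficients of the first fundamental form: E = 25, F = 0, G = 1.
Coefficients of the second fundamental form: L = -5, M = 0, N = 0.
Assemble K = (LN − M²)/(EG − F²) = 0. At (u, v) = (pi/3, -5/2): K = 0.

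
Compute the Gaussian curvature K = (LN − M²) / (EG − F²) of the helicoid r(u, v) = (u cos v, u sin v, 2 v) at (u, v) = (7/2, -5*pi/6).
K = -64/4225

Coefficients of the first fundamental form: E = 1, F = 0, G = u^2 + 4.
Coefficients of the second fundamental form: L = 0, M = -2/sqrt(u^2 + 4), N = 0.
Assemble K = (LN − M²)/(EG − F²) = -4/(u^2 + 4)^2. At (u, v) = (7/2, -5*pi/6): K = -64/4225.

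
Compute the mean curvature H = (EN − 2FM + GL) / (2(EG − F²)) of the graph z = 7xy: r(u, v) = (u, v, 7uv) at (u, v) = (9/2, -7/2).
H = 21609*sqrt(6374)/20313938

With E = 49*v^2 + 1, F = 49*u*v, G = 49*u^2 + 1, L = 0, M = 7/sqrt(49*u^2 + 49*v^2 + 1), N = 0, assemble
  H = (EN − 2FM + GL) / (2(EG − F²)) = -343*u*v/(49*u^2 + 49*v^2 + 1)^(3/2).
At (u, v) = (9/2, -7/2): H = 21609*sqrt(6374)/20313938.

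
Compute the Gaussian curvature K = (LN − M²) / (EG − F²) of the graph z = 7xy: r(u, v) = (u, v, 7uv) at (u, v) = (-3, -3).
K = -49/779689

Coefficients of the first fundamental form: E = 49*v^2 + 1, F = 49*u*v, G = 49*u^2 + 1.
Coefficients of the second fundamental form: L = 0, M = 7/sqrt(49*u^2 + 49*v^2 + 1), N = 0.
Assemble K = (LN − M²)/(EG − F²) = -49/(2401*u^4 + 4802*u^2*v^2 + 98*u^2 + 2401*v^4 + 98*v^2 + 1). At (u, v) = (-3, -3): K = -49/779689.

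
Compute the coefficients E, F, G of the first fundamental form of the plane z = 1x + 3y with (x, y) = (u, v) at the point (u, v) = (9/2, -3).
E = 2;  F = 3;  G = 10

Partials: r_u = (1, 0, 1), r_v = (0, 1, 3). As functions of (u, v):
  E = r_u · r_u = 2,
  F = r_u · r_v = 3,
  G = r_v · r_v = 10.
Evaluating at (u, v) = (9/2, -3): E = 2, F = 3, G = 10.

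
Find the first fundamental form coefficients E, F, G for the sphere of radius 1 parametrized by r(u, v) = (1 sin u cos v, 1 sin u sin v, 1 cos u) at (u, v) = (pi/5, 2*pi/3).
E = 1;  F = 0;  G = 5/8 - sqrt(5)/8

Partials: r_u = (cos(u)*cos(v), sin(v)*cos(u), -sin(u)), r_v = (-sin(u)*sin(v), sin(u)*cos(v), 0). As functions of (u, v):
  E = r_u · r_u = 1,
  F = r_u · r_v = 0,
  G = r_v · r_v = sin(u)^2.
Evaluating at (u, v) = (pi/5, 2*pi/3): E = 1, F = 0, G = 5/8 - sqrt(5)/8.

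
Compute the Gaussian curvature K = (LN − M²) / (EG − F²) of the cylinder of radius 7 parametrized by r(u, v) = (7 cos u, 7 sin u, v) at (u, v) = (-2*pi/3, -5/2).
K = 0

Coefficients of the first fundamental form: E = 49, F = 0, G = 1.
Coefficients of the second fundamental form: L = -7, M = 0, N = 0.
Assemble K = (LN − M²)/(EG − F²) = 0. At (u, v) = (-2*pi/3, -5/2): K = 0.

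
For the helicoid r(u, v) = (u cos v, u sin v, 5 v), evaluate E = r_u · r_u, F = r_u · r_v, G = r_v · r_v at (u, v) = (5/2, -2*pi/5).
E = 1;  F = 0;  G = 125/4

Partials: r_u = (cos(v), sin(v), 0), r_v = (-u*sin(v), u*cos(v), 5). As functions of (u, v):
  E = r_u · r_u = 1,
  F = r_u · r_v = 0,
  G = r_v · r_v = u^2 + 25.
Evaluating at (u, v) = (5/2, -2*pi/5): E = 1, F = 0, G = 125/4.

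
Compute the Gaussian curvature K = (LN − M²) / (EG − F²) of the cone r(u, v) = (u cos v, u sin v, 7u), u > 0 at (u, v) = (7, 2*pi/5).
K = 0

Coefficients of the first fundamental form: E = 50, F = 0, G = u^2.
Coefficients of the second fundamental form: L = 0, M = 0, N = 7*sqrt(2)*u^2/(10*Abs(u)).
Assemble K = (LN − M²)/(EG − F²) = 0. At (u, v) = (7, 2*pi/5): K = 0.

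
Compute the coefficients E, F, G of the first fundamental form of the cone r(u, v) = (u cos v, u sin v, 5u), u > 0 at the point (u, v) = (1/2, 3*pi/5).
E = 26;  F = 0;  G = 1/4

Partials: r_u = (cos(v), sin(v), 5), r_v = (-u*sin(v), u*cos(v), 0). As functions of (u, v):
  E = r_u · r_u = 26,
  F = r_u · r_v = 0,
  G = r_v · r_v = u^2.
Evaluating at (u, v) = (1/2, 3*pi/5): E = 26, F = 0, G = 1/4.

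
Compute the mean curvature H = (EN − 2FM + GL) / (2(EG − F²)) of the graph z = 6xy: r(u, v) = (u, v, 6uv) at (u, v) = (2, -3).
H = 1296*sqrt(469)/219961

With E = 36*v^2 + 1, F = 36*u*v, G = 36*u^2 + 1, L = 0, M = 6/sqrt(36*u^2 + 36*v^2 + 1), N = 0, assemble
  H = (EN − 2FM + GL) / (2(EG − F²)) = -216*u*v/(36*u^2 + 36*v^2 + 1)^(3/2).
At (u, v) = (2, -3): H = 1296*sqrt(469)/219961.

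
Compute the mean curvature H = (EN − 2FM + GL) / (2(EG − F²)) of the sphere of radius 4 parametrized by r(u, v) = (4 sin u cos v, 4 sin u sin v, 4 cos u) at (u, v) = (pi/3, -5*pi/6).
H = -1/4

With E = 16, F = 0, G = 16*sin(u)^2, L = -4*sin(u)/Abs(sin(u)), M = 0, N = -4*sin(u)^3/Abs(sin(u)), assemble
  H = (EN − 2FM + GL) / (2(EG − F²)) = -sin(u)/(4*Abs(sin(u))).
At (u, v) = (pi/3, -5*pi/6): H = -1/4.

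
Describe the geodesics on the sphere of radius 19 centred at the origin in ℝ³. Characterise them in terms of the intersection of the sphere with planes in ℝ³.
Geodesics on the sphere of radius 19 are great circles — circles of radius 19 obtained as the intersection of the sphere with planes through the origin (the centre of the sphere).

A curve α(t) of nonzero constant speed on the sphere of radius 19 is a geodesic iff its acceleration α̈ is everywhere normal to the surface, i.e. parallel to the radial vector α(t). Then d/dt(α × α̇) = α̇ × α̇ + α × α̈ = 0, so α × α̇ is a constant vector n ≠ 0 and α(t) · n = 0 for all t: α lies in the plane through the origin with normal n. The intersection of that plane with the sphere is a circle of radius 19 (a great circle). Conversely, a great circle traversed at constant speed has centripetal acceleration pointing at the origin, hence normal to the sphere, so every great circle is a geodesic.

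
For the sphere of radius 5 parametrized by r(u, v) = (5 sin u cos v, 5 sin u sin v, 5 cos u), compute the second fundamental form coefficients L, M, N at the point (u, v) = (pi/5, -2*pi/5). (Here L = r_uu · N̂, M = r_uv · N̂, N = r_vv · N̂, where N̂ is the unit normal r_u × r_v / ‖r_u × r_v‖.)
L = -5;  M = 0;  N = -25/8 + 5*sqrt(5)/8

Compute the unit normal N̂(u, v) = (sin(u)^2*cos(v)/Abs(sin(u)), sin(u)^2*sin(v)/Abs(sin(u)), sin(2*u)/(2*Abs(sin(u)))), and the second partials r_uu, r_uv, r_vv. Take dot products:
  L(u, v) = r_uu · N̂ = -5*sin(u)/Abs(sin(u)),
  M(u, v) = r_uv · N̂ = 0,
  N(u, v) = r_vv · N̂ = -5*sin(u)^3/Abs(sin(u)).
Evaluating at (u, v) = (pi/5, -2*pi/5):
  L = -5, M = 0, N = -25/8 + 5*sqrt(5)/8.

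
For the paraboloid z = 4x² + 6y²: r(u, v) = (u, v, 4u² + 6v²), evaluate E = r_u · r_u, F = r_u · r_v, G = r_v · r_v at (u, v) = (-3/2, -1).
E = 145;  F = 144;  G = 145

Partials: r_u = (1, 0, 8*u), r_v = (0, 1, 12*v). As functions of (u, v):
  E = r_u · r_u = 64*u^2 + 1,
  F = r_u · r_v = 96*u*v,
  G = r_v · r_v = 144*v^2 + 1.
Evaluating at (u, v) = (-3/2, -1): E = 145, F = 144, G = 145.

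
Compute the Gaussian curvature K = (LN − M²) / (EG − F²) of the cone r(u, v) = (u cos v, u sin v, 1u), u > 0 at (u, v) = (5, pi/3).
K = 0

Coefficients of the first fundamental form: E = 2, F = 0, G = u^2.
Coefficients of the second fundamental form: L = 0, M = 0, N = sqrt(2)*u^2/(2*Abs(u)).
Assemble K = (LN − M²)/(EG − F²) = 0. At (u, v) = (5, pi/3): K = 0.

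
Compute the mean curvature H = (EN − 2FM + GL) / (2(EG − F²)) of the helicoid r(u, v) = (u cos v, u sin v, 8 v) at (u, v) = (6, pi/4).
H = 0

With E = 1, F = 0, G = u^2 + 64, L = 0, M = -8/sqrt(u^2 + 64), N = 0, assemble
  H = (EN − 2FM + GL) / (2(EG − F²)) = 0.
At (u, v) = (6, pi/4): H = 0.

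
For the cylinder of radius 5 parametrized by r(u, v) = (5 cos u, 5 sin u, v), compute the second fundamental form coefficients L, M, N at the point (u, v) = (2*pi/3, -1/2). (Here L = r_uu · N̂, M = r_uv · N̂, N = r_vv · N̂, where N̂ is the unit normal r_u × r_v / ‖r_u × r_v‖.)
L = -5;  M = 0;  N = 0

Compute the unit normal N̂(u, v) = (cos(u), sin(u), 0), and the second partials r_uu, r_uv, r_vv. Take dot products:
  L(u, v) = r_uu · N̂ = -5,
  M(u, v) = r_uv · N̂ = 0,
  N(u, v) = r_vv · N̂ = 0.
Evaluating at (u, v) = (2*pi/3, -1/2):
  L = -5, M = 0, N = 0.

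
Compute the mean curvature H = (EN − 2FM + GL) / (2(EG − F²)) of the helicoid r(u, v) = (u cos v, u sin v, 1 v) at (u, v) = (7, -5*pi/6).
H = 0

With E = 1, F = 0, G = u^2 + 1, L = 0, M = -1/sqrt(u^2 + 1), N = 0, assemble
  H = (EN − 2FM + GL) / (2(EG − F²)) = 0.
At (u, v) = (7, -5*pi/6): H = 0.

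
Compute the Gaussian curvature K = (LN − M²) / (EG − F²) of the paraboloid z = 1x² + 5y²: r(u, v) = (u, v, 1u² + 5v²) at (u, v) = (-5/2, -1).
K = 5/3969

Coefficients of the first fundamental form: E = 4*u^2 + 1, F = 20*u*v, G = 100*v^2 + 1.
Coefficients of the second fundamental form: L = 2/sqrt(4*u^2 + 100*v^2 + 1), M = 0, N = 10/sqrt(4*u^2 + 100*v^2 + 1).
Assemble K = (LN − M²)/(EG − F²) = 20/(16*u^4 + 800*u^2*v^2 + 8*u^2 + 10000*v^4 + 200*v^2 + 1). At (u, v) = (-5/2, -1): K = 5/3969.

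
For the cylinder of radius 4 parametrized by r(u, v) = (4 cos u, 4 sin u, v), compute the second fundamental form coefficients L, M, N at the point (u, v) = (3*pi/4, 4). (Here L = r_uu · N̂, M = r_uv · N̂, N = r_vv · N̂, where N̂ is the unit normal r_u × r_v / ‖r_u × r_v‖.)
L = -4;  M = 0;  N = 0

Compute the unit normal N̂(u, v) = (cos(u), sin(u), 0), and the second partials r_uu, r_uv, r_vv. Take dot products:
  L(u, v) = r_uu · N̂ = -4,
  M(u, v) = r_uv · N̂ = 0,
  N(u, v) = r_vv · N̂ = 0.
Evaluating at (u, v) = (3*pi/4, 4):
  L = -4, M = 0, N = 0.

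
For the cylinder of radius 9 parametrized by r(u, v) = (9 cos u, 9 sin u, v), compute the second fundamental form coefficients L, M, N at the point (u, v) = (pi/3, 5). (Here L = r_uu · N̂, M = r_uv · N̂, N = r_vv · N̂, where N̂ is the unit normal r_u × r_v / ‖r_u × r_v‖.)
L = -9;  M = 0;  N = 0

Compute the unit normal N̂(u, v) = (cos(u), sin(u), 0), and the second partials r_uu, r_uv, r_vv. Take dot products:
  L(u, v) = r_uu · N̂ = -9,
  M(u, v) = r_uv · N̂ = 0,
  N(u, v) = r_vv · N̂ = 0.
Evaluating at (u, v) = (pi/3, 5):
  L = -9, M = 0, N = 0.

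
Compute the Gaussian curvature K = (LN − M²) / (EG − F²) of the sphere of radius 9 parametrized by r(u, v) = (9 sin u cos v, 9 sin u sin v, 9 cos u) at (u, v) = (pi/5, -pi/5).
K = 1/81

Coefficients of the first fundamental form: E = 81, F = 0, G = 81*sin(u)^2.
Coefficients of the second fundamental form: L = -9*sin(u)/Abs(sin(u)), M = 0, N = -9*sin(u)^3/Abs(sin(u)).
Assemble K = (LN − M²)/(EG − F²) = 1/81. At (u, v) = (pi/5, -pi/5): K = 1/81.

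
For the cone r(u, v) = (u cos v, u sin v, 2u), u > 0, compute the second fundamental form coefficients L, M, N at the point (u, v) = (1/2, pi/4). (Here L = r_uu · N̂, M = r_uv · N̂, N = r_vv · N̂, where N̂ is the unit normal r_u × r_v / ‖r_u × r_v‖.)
L = 0;  M = 0;  N = sqrt(5)/5

Compute the unit normal N̂(u, v) = (-2*sqrt(5)*u*cos(v)/(5*Abs(u)), -2*sqrt(5)*u*sin(v)/(5*Abs(u)), sqrt(5)*u/(5*Abs(u))), and the second partials r_uu, r_uv, r_vv. Take dot products:
  L(u, v) = r_uu · N̂ = 0,
  M(u, v) = r_uv · N̂ = 0,
  N(u, v) = r_vv · N̂ = 2*sqrt(5)*u^2/(5*Abs(u)).
Evaluating at (u, v) = (1/2, pi/4):
  L = 0, M = 0, N = sqrt(5)/5.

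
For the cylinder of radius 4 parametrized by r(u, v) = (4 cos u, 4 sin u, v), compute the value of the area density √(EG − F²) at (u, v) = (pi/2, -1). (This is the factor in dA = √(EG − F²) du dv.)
√(EG − F²)|_{(pi/2, -1)} = 4

E = 16, F = 0, G = 1, so EG − F² = 16. Taking the positive square root: √(EG − F²) = 4. At (u, v) = (pi/2, -1): 4.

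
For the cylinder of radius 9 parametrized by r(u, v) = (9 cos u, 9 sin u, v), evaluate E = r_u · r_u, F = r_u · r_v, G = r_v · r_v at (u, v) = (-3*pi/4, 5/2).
E = 81;  F = 0;  G = 1

Partials: r_u = (-9*sin(u), 9*cos(u), 0), r_v = (0, 0, 1). As functions of (u, v):
  E = r_u · r_u = 81,
  F = r_u · r_v = 0,
  G = r_v · r_v = 1.
Evaluating at (u, v) = (-3*pi/4, 5/2): E = 81, F = 0, G = 1.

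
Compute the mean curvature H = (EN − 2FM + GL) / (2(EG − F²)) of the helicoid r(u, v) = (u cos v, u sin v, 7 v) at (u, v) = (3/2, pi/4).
H = 0

With E = 1, F = 0, G = u^2 + 49, L = 0, M = -7/sqrt(u^2 + 49), N = 0, assemble
  H = (EN − 2FM + GL) / (2(EG − F²)) = 0.
At (u, v) = (3/2, pi/4): H = 0.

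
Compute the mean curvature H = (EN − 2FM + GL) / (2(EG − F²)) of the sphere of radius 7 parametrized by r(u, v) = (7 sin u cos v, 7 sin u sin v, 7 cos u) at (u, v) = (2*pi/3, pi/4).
H = -1/7

With E = 49, F = 0, G = 49*sin(u)^2, L = -7*sin(u)/Abs(sin(u)), M = 0, N = -7*sin(u)^3/Abs(sin(u)), assemble
  H = (EN − 2FM + GL) / (2(EG − F²)) = -sin(u)/(7*Abs(sin(u))).
At (u, v) = (2*pi/3, pi/4): H = -1/7.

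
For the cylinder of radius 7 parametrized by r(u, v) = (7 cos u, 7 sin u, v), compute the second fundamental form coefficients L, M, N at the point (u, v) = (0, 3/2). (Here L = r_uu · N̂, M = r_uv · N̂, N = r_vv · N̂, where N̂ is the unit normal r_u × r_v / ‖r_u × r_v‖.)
L = -7;  M = 0;  N = 0

Compute the unit normal N̂(u, v) = (cos(u), sin(u), 0), and the second partials r_uu, r_uv, r_vv. Take dot products:
  L(u, v) = r_uu · N̂ = -7,
  M(u, v) = r_uv · N̂ = 0,
  N(u, v) = r_vv · N̂ = 0.
Evaluating at (u, v) = (0, 3/2):
  L = -7, M = 0, N = 0.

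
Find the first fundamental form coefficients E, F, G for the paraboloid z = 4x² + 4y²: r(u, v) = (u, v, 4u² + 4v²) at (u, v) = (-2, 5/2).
E = 257;  F = -320;  G = 401

Partials: r_u = (1, 0, 8*u), r_v = (0, 1, 8*v). As functions of (u, v):
  E = r_u · r_u = 64*u^2 + 1,
  F = r_u · r_v = 64*u*v,
  G = r_v · r_v = 64*v^2 + 1.
Evaluating at (u, v) = (-2, 5/2): E = 257, F = -320, G = 401.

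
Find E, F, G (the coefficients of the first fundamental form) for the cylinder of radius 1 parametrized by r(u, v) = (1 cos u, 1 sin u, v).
E = 1;  F = 0;  G = 1

Compute partials: r_u = (-sin(u), cos(u), 0), r_v = (0, 0, 1). Then
  E = r_u · r_u = 1,
  F = r_u · r_v = 0,
  G = r_v · r_v = 1.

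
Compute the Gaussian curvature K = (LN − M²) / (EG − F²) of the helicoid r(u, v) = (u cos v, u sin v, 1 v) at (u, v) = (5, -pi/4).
K = -1/676

Coefficients of the first fundamental form: E = 1, F = 0, G = u^2 + 1.
Coefficients of the second fundamental form: L = 0, M = -1/sqrt(u^2 + 1), N = 0.
Assemble K = (LN − M²)/(EG − F²) = -1/(u^2 + 1)^2. At (u, v) = (5, -pi/4): K = -1/676.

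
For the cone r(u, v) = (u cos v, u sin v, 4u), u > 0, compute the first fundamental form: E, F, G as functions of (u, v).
E = 17;  F = 0;  G = u^2

Compute partials: r_u = (cos(v), sin(v), 4), r_v = (-u*sin(v), u*cos(v), 0). Then
  E = r_u · r_u = 17,
  F = r_u · r_v = 0,
  G = r_v · r_v = u^2.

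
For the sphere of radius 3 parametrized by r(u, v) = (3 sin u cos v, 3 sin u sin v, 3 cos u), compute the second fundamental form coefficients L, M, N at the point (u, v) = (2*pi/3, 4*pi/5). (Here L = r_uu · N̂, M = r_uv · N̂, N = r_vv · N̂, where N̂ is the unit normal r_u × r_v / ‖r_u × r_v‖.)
L = -3;  M = 0;  N = -9/4

Compute the unit normal N̂(u, v) = (sin(u)^2*cos(v)/Abs(sin(u)), sin(u)^2*sin(v)/Abs(sin(u)), sin(2*u)/(2*Abs(sin(u)))), and the second partials r_uu, r_uv, r_vv. Take dot products:
  L(u, v) = r_uu · N̂ = -3*sin(u)/Abs(sin(u)),
  M(u, v) = r_uv · N̂ = 0,
  N(u, v) = r_vv · N̂ = -3*sin(u)^3/Abs(sin(u)).
Evaluating at (u, v) = (2*pi/3, 4*pi/5):
  L = -3, M = 0, N = -9/4.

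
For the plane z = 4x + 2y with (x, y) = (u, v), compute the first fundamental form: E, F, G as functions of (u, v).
E = 17;  F = 8;  G = 5

Compute partials: r_u = (1, 0, 4), r_v = (0, 1, 2). Then
  E = r_u · r_u = 17,
  F = r_u · r_v = 8,
  G = r_v · r_v = 5.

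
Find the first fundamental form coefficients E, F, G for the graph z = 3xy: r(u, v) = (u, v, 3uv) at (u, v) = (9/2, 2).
E = 37;  F = 81;  G = 733/4

Partials: r_u = (1, 0, 3*v), r_v = (0, 1, 3*u). As functions of (u, v):
  E = r_u · r_u = 9*v^2 + 1,
  F = r_u · r_v = 9*u*v,
  G = r_v · r_v = 9*u^2 + 1.
Evaluating at (u, v) = (9/2, 2): E = 37, F = 81, G = 733/4.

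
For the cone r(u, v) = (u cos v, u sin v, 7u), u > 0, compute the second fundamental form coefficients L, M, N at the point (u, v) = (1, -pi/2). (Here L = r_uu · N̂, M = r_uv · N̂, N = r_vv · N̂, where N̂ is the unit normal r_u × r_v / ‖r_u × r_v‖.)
L = 0;  M = 0;  N = 7*sqrt(2)/10

Compute the unit normal N̂(u, v) = (-7*sqrt(2)*u*cos(v)/(10*Abs(u)), -7*sqrt(2)*u*sin(v)/(10*Abs(u)), sqrt(2)*u/(10*Abs(u))), and the second partials r_uu, r_uv, r_vv. Take dot products:
  L(u, v) = r_uu · N̂ = 0,
  M(u, v) = r_uv · N̂ = 0,
  N(u, v) = r_vv · N̂ = 7*sqrt(2)*u^2/(10*Abs(u)).
Evaluating at (u, v) = (1, -pi/2):
  L = 0, M = 0, N = 7*sqrt(2)/10.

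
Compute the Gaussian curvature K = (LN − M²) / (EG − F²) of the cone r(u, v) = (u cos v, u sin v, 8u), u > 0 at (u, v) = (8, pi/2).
K = 0

Coefficients of the first fundamental form: E = 65, F = 0, G = u^2.
Coefficients of the second fundamental form: L = 0, M = 0, N = 8*sqrt(65)*u^2/(65*Abs(u)).
Assemble K = (LN − M²)/(EG − F²) = 0. At (u, v) = (8, pi/2): K = 0.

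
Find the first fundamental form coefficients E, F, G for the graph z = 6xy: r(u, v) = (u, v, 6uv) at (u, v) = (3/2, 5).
E = 901;  F = 270;  G = 82

Partials: r_u = (1, 0, 6*v), r_v = (0, 1, 6*u). As functions of (u, v):
  E = r_u · r_u = 36*v^2 + 1,
  F = r_u · r_v = 36*u*v,
  G = r_v · r_v = 36*u^2 + 1.
Evaluating at (u, v) = (3/2, 5): E = 901, F = 270, G = 82.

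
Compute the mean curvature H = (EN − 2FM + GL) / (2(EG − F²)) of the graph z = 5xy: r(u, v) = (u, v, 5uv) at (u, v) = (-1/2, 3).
H = 1500*sqrt(929)/863041

With E = 25*v^2 + 1, F = 25*u*v, G = 25*u^2 + 1, L = 0, M = 5/sqrt(25*u^2 + 25*v^2 + 1), N = 0, assemble
  H = (EN − 2FM + GL) / (2(EG − F²)) = -125*u*v/(25*u^2 + 25*v^2 + 1)^(3/2).
At (u, v) = (-1/2, 3): H = 1500*sqrt(929)/863041.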